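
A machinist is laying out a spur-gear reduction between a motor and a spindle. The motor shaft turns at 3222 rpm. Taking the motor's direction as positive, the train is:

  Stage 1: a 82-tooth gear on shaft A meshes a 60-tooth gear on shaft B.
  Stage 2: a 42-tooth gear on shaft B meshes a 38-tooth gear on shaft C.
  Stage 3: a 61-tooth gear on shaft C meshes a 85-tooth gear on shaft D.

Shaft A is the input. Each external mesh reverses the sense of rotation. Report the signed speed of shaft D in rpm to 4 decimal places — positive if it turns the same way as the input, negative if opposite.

Stage 1 [82T→60T]: ω = 3222.0000×82/60 = 4403.4000 rpm, dir flips to −; running = −4403.4000
Stage 2 [42T→38T]: ω = 4403.4000×42/38 = 4866.9158 rpm, dir flips to +; running = +4866.9158
Stage 3 [61T→85T]: ω = 4866.9158×61/85 = 3492.7278 rpm, dir flips to −; running = −3492.7278

-3492.7278 rpm (opposite to input, |ω| = 3492.7278 rpm)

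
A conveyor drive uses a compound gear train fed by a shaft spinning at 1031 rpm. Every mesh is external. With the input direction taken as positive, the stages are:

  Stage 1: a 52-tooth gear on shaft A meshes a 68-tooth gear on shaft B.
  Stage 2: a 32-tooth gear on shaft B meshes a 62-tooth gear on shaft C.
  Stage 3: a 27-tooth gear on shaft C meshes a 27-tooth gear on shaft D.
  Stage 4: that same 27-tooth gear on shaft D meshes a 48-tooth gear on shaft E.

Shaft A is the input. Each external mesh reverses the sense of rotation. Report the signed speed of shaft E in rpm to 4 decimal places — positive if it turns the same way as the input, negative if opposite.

+228.8937 rpm (same as input, |ω| = 228.8937 rpm)

Stage 1 [52T→68T]: ω = 1031.0000×52/68 = 788.4118 rpm, dir flips to −; running = −788.4118
Stage 2 [32T→62T]: ω = 788.4118×32/62 = 406.9222 rpm, dir flips to +; running = +406.9222
Stage 3 [27T→27T]: ω = 406.9222×27/27 = 406.9222 rpm, dir flips to −; running = −406.9222
Stage 4 [27T→48T]: ω = 406.9222×27/48 = 228.8937 rpm, dir flips to +; running = +228.8937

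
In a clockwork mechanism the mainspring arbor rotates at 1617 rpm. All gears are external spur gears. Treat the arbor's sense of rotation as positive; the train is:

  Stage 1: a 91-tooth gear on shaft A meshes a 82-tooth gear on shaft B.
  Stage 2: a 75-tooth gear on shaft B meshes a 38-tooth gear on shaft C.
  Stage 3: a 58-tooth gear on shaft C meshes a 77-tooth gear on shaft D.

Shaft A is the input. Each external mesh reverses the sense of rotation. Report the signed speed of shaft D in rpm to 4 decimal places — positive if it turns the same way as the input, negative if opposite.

Stage 1 [91T→82T]: ω = 1617.0000×91/82 = 1794.4756 rpm, dir flips to −; running = −1794.4756
Stage 2 [75T→38T]: ω = 1794.4756×75/38 = 3541.7282 rpm, dir flips to +; running = +3541.7282
Stage 3 [58T→77T]: ω = 3541.7282×58/77 = 2667.7953 rpm, dir flips to −; running = −2667.7953

-2667.7953 rpm (opposite to input, |ω| = 2667.7953 rpm)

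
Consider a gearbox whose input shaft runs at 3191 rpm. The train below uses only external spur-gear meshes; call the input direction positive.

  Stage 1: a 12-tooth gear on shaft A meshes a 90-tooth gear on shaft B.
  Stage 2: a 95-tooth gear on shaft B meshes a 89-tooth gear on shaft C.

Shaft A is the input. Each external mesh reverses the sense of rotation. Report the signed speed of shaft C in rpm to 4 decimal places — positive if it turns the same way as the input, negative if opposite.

+454.1498 rpm (same as input, |ω| = 454.1498 rpm)

Stage 1 [12T→90T]: ω = 3191.0000×12/90 = 425.4667 rpm, dir flips to −; running = −425.4667
Stage 2 [95T→89T]: ω = 425.4667×95/89 = 454.1498 rpm, dir flips to +; running = +454.1498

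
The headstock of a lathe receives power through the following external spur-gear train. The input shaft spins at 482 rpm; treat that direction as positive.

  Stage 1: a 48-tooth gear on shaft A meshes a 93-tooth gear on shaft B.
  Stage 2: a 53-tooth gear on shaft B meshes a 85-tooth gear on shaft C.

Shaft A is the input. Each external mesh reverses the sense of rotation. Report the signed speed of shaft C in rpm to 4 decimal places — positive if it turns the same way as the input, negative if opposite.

Stage 1 [48T→93T]: ω = 482.0000×48/93 = 248.7742 rpm, dir flips to −; running = −248.7742
Stage 2 [53T→85T]: ω = 248.7742×53/85 = 155.1180 rpm, dir flips to +; running = +155.1180

+155.1180 rpm (same as input, |ω| = 155.1180 rpm)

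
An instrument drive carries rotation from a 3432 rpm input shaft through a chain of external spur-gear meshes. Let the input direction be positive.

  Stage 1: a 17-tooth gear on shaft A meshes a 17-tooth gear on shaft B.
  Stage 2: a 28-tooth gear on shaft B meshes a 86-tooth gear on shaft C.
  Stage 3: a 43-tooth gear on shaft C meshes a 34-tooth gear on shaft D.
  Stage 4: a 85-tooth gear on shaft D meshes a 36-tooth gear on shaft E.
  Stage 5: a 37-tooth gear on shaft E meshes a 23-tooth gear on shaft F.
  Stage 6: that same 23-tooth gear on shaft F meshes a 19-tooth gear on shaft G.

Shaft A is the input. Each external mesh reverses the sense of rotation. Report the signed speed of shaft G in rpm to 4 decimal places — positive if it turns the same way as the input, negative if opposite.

Stage 1 [17T→17T]: ω = 3432.0000×17/17 = 3432.0000 rpm, dir flips to −; running = −3432.0000
Stage 2 [28T→86T]: ω = 3432.0000×28/86 = 1117.3953 rpm, dir flips to +; running = +1117.3953
Stage 3 [43T→34T]: ω = 1117.3953×43/34 = 1413.1765 rpm, dir flips to −; running = −1413.1765
Stage 4 [85T→36T]: ω = 1413.1765×85/36 = 3336.6667 rpm, dir flips to +; running = +3336.6667
Stage 5 [37T→23T]: ω = 3336.6667×37/23 = 5367.6812 rpm, dir flips to −; running = −5367.6812
Stage 6 [23T→19T]: ω = 5367.6812×23/19 = 6497.7193 rpm, dir flips to +; running = +6497.7193

+6497.7193 rpm (same as input, |ω| = 6497.7193 rpm)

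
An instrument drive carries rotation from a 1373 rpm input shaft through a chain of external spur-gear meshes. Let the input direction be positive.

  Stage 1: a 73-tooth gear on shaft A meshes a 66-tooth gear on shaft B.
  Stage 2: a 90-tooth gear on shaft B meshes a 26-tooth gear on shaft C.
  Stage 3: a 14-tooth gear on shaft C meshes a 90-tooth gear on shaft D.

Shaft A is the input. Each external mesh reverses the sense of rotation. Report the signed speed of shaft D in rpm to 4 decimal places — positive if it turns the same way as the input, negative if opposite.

Stage 1 [73T→66T]: ω = 1373.0000×73/66 = 1518.6212 rpm, dir flips to −; running = −1518.6212
Stage 2 [90T→26T]: ω = 1518.6212×90/26 = 5256.7657 rpm, dir flips to +; running = +5256.7657
Stage 3 [14T→90T]: ω = 5256.7657×14/90 = 817.7191 rpm, dir flips to −; running = −817.7191

-817.7191 rpm (opposite to input, |ω| = 817.7191 rpm)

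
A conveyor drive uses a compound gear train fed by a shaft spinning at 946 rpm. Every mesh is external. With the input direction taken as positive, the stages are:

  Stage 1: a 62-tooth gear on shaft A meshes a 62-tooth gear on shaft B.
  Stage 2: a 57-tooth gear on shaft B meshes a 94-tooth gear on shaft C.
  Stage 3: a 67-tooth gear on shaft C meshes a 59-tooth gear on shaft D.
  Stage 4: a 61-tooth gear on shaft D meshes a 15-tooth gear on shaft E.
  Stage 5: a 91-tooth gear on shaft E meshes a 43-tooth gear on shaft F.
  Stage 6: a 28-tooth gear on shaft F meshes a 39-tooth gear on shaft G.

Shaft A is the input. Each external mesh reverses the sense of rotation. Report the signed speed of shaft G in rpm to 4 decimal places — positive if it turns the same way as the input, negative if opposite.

+4024.9998 rpm (same as input, |ω| = 4024.9998 rpm)

Stage 1 [62T→62T]: ω = 946.0000×62/62 = 946.0000 rpm, dir flips to −; running = −946.0000
Stage 2 [57T→94T]: ω = 946.0000×57/94 = 573.6383 rpm, dir flips to +; running = +573.6383
Stage 3 [67T→59T]: ω = 573.6383×67/59 = 651.4198 rpm, dir flips to −; running = −651.4198
Stage 4 [61T→15T]: ω = 651.4198×61/15 = 2649.1070 rpm, dir flips to +; running = +2649.1070
Stage 5 [91T→43T]: ω = 2649.1070×91/43 = 5606.2498 rpm, dir flips to −; running = −5606.2498
Stage 6 [28T→39T]: ω = 5606.2498×28/39 = 4024.9998 rpm, dir flips to +; running = +4024.9998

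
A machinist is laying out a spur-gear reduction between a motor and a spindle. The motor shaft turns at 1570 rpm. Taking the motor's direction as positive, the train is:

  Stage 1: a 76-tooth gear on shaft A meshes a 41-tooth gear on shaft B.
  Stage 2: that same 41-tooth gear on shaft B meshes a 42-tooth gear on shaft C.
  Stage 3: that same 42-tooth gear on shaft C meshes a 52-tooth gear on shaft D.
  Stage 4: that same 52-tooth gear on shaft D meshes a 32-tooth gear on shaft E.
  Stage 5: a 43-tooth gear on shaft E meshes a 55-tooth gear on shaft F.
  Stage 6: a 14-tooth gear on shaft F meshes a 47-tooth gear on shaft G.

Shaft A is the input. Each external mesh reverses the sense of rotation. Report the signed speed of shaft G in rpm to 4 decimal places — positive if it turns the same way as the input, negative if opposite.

Stage 1 [76T→41T]: ω = 1570.0000×76/41 = 2910.2439 rpm, dir flips to −; running = −2910.2439
Stage 2 [41T→42T]: ω = 2910.2439×41/42 = 2840.9524 rpm, dir flips to +; running = +2840.9524
Stage 3 [42T→52T]: ω = 2840.9524×42/52 = 2294.6154 rpm, dir flips to −; running = −2294.6154
Stage 4 [52T→32T]: ω = 2294.6154×52/32 = 3728.7500 rpm, dir flips to +; running = +3728.7500
Stage 5 [43T→55T]: ω = 3728.7500×43/55 = 2915.2045 rpm, dir flips to −; running = −2915.2045
Stage 6 [14T→47T]: ω = 2915.2045×14/47 = 868.3588 rpm, dir flips to +; running = +868.3588

+868.3588 rpm (same as input, |ω| = 868.3588 rpm)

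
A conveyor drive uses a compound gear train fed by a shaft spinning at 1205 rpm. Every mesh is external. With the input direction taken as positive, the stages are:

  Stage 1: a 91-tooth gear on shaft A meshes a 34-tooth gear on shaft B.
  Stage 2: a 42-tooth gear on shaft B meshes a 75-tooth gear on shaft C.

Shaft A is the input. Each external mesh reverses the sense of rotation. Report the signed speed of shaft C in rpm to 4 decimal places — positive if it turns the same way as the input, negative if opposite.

Stage 1 [91T→34T]: ω = 1205.0000×91/34 = 3225.1471 rpm, dir flips to −; running = −3225.1471
Stage 2 [42T→75T]: ω = 3225.1471×42/75 = 1806.0824 rpm, dir flips to +; running = +1806.0824

+1806.0824 rpm (same as input, |ω| = 1806.0824 rpm)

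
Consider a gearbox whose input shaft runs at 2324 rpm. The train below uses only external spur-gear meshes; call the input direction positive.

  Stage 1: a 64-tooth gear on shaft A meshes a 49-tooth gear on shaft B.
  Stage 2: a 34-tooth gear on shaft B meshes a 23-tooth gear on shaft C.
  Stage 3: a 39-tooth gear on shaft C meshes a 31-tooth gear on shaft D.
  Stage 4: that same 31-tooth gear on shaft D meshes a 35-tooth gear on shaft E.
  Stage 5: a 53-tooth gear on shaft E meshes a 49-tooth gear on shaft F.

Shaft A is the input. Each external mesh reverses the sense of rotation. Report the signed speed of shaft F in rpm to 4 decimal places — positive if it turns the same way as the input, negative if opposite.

-5408.1341 rpm (opposite to input, |ω| = 5408.1341 rpm)

Stage 1 [64T→49T]: ω = 2324.0000×64/49 = 3035.4286 rpm, dir flips to −; running = −3035.4286
Stage 2 [34T→23T]: ω = 3035.4286×34/23 = 4487.1553 rpm, dir flips to +; running = +4487.1553
Stage 3 [39T→31T]: ω = 4487.1553×39/31 = 5645.1308 rpm, dir flips to −; running = −5645.1308
Stage 4 [31T→35T]: ω = 5645.1308×31/35 = 4999.9730 rpm, dir flips to +; running = +4999.9730
Stage 5 [53T→49T]: ω = 4999.9730×53/49 = 5408.1341 rpm, dir flips to −; running = −5408.1341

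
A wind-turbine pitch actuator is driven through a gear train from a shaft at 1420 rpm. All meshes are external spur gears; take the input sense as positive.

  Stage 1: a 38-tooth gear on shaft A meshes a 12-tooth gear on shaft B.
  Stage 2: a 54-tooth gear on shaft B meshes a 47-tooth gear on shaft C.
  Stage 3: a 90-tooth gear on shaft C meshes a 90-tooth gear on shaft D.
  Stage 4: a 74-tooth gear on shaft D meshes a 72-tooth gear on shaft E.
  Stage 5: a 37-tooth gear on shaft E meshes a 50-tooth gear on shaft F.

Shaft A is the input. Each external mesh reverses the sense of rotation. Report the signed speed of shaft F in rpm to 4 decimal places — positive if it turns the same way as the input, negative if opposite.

Stage 1 [38T→12T]: ω = 1420.0000×38/12 = 4496.6667 rpm, dir flips to −; running = −4496.6667
Stage 2 [54T→47T]: ω = 4496.6667×54/47 = 5166.3830 rpm, dir flips to +; running = +5166.3830
Stage 3 [90T→90T]: ω = 5166.3830×90/90 = 5166.3830 rpm, dir flips to −; running = −5166.3830
Stage 4 [74T→72T]: ω = 5166.3830×74/72 = 5309.8936 rpm, dir flips to +; running = +5309.8936
Stage 5 [37T→50T]: ω = 5309.8936×37/50 = 3929.3213 rpm, dir flips to −; running = −3929.3213

-3929.3213 rpm (opposite to input, |ω| = 3929.3213 rpm)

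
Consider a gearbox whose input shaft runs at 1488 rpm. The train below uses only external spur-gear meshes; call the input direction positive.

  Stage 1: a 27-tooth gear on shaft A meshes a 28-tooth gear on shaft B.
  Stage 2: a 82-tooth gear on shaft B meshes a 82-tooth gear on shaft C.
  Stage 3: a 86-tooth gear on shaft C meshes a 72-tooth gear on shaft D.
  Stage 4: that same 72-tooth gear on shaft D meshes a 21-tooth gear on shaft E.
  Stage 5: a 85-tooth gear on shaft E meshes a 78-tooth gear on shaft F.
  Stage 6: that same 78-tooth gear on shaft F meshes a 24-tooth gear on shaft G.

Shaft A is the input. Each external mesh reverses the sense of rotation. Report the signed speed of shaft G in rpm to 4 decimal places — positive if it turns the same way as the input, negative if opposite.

+20811.1224 rpm (same as input, |ω| = 20811.1224 rpm)

Stage 1 [27T→28T]: ω = 1488.0000×27/28 = 1434.8571 rpm, dir flips to −; running = −1434.8571
Stage 2 [82T→82T]: ω = 1434.8571×82/82 = 1434.8571 rpm, dir flips to +; running = +1434.8571
Stage 3 [86T→72T]: ω = 1434.8571×86/72 = 1713.8571 rpm, dir flips to −; running = −1713.8571
Stage 4 [72T→21T]: ω = 1713.8571×72/21 = 5876.0816 rpm, dir flips to +; running = +5876.0816
Stage 5 [85T→78T]: ω = 5876.0816×85/78 = 6403.4223 rpm, dir flips to −; running = −6403.4223
Stage 6 [78T→24T]: ω = 6403.4223×78/24 = 20811.1224 rpm, dir flips to +; running = +20811.1224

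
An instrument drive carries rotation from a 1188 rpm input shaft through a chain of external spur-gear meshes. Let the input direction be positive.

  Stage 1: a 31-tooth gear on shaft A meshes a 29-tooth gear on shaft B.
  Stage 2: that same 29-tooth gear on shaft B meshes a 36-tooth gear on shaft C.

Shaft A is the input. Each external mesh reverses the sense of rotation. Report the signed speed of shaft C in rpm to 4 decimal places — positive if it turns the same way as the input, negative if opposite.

Stage 1 [31T→29T]: ω = 1188.0000×31/29 = 1269.9310 rpm, dir flips to −; running = −1269.9310
Stage 2 [29T→36T]: ω = 1269.9310×29/36 = 1023.0000 rpm, dir flips to +; running = +1023.0000

+1023.0000 rpm (same as input, |ω| = 1023.0000 rpm)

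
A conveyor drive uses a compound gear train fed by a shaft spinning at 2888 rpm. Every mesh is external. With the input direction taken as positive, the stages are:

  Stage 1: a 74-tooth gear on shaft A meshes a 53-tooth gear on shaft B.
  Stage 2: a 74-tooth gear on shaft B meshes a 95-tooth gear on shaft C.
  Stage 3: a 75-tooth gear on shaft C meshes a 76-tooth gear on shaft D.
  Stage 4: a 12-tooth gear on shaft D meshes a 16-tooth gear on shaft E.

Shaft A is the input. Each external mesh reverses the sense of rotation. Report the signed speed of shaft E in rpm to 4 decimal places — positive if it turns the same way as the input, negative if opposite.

+2324.7170 rpm (same as input, |ω| = 2324.7170 rpm)

Stage 1 [74T→53T]: ω = 2888.0000×74/53 = 4032.3019 rpm, dir flips to −; running = −4032.3019
Stage 2 [74T→95T]: ω = 4032.3019×74/95 = 3140.9509 rpm, dir flips to +; running = +3140.9509
Stage 3 [75T→76T]: ω = 3140.9509×75/76 = 3099.6226 rpm, dir flips to −; running = −3099.6226
Stage 4 [12T→16T]: ω = 3099.6226×12/16 = 2324.7170 rpm, dir flips to +; running = +2324.7170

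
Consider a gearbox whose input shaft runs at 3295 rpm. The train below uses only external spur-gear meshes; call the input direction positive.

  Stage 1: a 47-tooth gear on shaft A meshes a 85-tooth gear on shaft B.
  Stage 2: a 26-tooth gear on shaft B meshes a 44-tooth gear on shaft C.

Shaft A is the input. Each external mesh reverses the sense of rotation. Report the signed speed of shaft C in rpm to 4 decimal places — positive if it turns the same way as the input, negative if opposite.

+1076.6016 rpm (same as input, |ω| = 1076.6016 rpm)

Stage 1 [47T→85T]: ω = 3295.0000×47/85 = 1821.9412 rpm, dir flips to −; running = −1821.9412
Stage 2 [26T→44T]: ω = 1821.9412×26/44 = 1076.6016 rpm, dir flips to +; running = +1076.6016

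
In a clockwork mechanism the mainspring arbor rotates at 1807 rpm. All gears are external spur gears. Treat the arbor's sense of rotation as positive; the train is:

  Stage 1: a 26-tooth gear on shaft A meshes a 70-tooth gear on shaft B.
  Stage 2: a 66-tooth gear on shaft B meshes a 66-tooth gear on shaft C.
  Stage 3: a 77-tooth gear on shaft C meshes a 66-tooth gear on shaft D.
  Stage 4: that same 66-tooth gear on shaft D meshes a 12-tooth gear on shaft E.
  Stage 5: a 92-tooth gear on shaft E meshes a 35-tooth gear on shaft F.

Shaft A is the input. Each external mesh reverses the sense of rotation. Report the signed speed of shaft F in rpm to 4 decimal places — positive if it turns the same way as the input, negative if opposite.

-11320.4248 rpm (opposite to input, |ω| = 11320.4248 rpm)

Stage 1 [26T→70T]: ω = 1807.0000×26/70 = 671.1714 rpm, dir flips to −; running = −671.1714
Stage 2 [66T→66T]: ω = 671.1714×66/66 = 671.1714 rpm, dir flips to +; running = +671.1714
Stage 3 [77T→66T]: ω = 671.1714×77/66 = 783.0333 rpm, dir flips to −; running = −783.0333
Stage 4 [66T→12T]: ω = 783.0333×66/12 = 4306.6833 rpm, dir flips to +; running = +4306.6833
Stage 5 [92T→35T]: ω = 4306.6833×92/35 = 11320.4248 rpm, dir flips to −; running = −11320.4248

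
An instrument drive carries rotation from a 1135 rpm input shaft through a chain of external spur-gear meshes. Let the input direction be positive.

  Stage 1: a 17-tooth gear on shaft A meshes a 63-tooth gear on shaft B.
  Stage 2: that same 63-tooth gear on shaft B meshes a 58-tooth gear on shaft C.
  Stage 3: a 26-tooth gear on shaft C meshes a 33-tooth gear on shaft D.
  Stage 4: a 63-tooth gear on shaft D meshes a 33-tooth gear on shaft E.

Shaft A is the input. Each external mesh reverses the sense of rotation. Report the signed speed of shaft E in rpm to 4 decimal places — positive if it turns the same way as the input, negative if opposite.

Stage 1 [17T→63T]: ω = 1135.0000×17/63 = 306.2698 rpm, dir flips to −; running = −306.2698
Stage 2 [63T→58T]: ω = 306.2698×63/58 = 332.6724 rpm, dir flips to +; running = +332.6724
Stage 3 [26T→33T]: ω = 332.6724×26/33 = 262.1055 rpm, dir flips to −; running = −262.1055
Stage 4 [63T→33T]: ω = 262.1055×63/33 = 500.3833 rpm, dir flips to +; running = +500.3833

+500.3833 rpm (same as input, |ω| = 500.3833 rpm)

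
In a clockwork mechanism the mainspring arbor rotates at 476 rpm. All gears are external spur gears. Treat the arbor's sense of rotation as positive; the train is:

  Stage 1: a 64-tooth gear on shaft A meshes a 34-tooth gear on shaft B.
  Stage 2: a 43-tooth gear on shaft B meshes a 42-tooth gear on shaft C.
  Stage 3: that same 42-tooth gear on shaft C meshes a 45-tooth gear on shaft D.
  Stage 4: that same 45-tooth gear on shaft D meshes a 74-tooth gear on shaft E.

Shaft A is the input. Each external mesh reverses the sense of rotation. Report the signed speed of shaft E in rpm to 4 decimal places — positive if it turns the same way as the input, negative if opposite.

+520.6486 rpm (same as input, |ω| = 520.6486 rpm)

Stage 1 [64T→34T]: ω = 476.0000×64/34 = 896.0000 rpm, dir flips to −; running = −896.0000
Stage 2 [43T→42T]: ω = 896.0000×43/42 = 917.3333 rpm, dir flips to +; running = +917.3333
Stage 3 [42T→45T]: ω = 917.3333×42/45 = 856.1778 rpm, dir flips to −; running = −856.1778
Stage 4 [45T→74T]: ω = 856.1778×45/74 = 520.6486 rpm, dir flips to +; running = +520.6486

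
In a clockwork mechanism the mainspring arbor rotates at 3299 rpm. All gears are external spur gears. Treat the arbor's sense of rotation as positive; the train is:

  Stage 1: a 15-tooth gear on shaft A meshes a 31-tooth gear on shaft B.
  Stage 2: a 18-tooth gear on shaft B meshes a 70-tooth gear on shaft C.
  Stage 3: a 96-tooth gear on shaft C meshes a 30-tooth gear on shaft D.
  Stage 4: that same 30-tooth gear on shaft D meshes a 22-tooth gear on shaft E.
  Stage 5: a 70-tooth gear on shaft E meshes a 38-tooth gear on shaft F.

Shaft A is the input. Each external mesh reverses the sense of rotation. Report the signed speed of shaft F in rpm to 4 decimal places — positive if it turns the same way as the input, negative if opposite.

Stage 1 [15T→31T]: ω = 3299.0000×15/31 = 1596.2903 rpm, dir flips to −; running = −1596.2903
Stage 2 [18T→70T]: ω = 1596.2903×18/70 = 410.4747 rpm, dir flips to +; running = +410.4747
Stage 3 [96T→30T]: ω = 410.4747×96/30 = 1313.5189 rpm, dir flips to −; running = −1313.5189
Stage 4 [30T→22T]: ω = 1313.5189×30/22 = 1791.1621 rpm, dir flips to +; running = +1791.1621
Stage 5 [70T→38T]: ω = 1791.1621×70/38 = 3299.5092 rpm, dir flips to −; running = −3299.5092

-3299.5092 rpm (opposite to input, |ω| = 3299.5092 rpm)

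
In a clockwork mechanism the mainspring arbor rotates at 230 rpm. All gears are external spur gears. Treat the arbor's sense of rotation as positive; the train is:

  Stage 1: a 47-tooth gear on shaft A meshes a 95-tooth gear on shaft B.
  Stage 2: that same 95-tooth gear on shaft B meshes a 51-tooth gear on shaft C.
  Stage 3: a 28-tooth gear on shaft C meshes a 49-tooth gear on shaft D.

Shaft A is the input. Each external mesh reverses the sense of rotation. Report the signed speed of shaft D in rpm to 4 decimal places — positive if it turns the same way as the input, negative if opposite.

Stage 1 [47T→95T]: ω = 230.0000×47/95 = 113.7895 rpm, dir flips to −; running = −113.7895
Stage 2 [95T→51T]: ω = 113.7895×95/51 = 211.9608 rpm, dir flips to +; running = +211.9608
Stage 3 [28T→49T]: ω = 211.9608×28/49 = 121.1204 rpm, dir flips to −; running = −121.1204

-121.1204 rpm (opposite to input, |ω| = 121.1204 rpm)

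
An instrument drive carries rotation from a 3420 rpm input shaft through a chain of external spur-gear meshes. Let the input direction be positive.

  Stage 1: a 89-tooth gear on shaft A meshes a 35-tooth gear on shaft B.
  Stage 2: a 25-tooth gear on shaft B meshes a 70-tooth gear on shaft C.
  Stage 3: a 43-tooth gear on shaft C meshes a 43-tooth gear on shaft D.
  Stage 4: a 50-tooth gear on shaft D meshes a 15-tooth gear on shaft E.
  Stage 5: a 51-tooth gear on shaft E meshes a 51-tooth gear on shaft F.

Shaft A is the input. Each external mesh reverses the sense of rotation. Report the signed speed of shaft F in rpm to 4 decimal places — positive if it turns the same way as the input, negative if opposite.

-10353.0612 rpm (opposite to input, |ω| = 10353.0612 rpm)

Stage 1 [89T→35T]: ω = 3420.0000×89/35 = 8696.5714 rpm, dir flips to −; running = −8696.5714
Stage 2 [25T→70T]: ω = 8696.5714×25/70 = 3105.9184 rpm, dir flips to +; running = +3105.9184
Stage 3 [43T→43T]: ω = 3105.9184×43/43 = 3105.9184 rpm, dir flips to −; running = −3105.9184
Stage 4 [50T→15T]: ω = 3105.9184×50/15 = 10353.0612 rpm, dir flips to +; running = +10353.0612
Stage 5 [51T→51T]: ω = 10353.0612×51/51 = 10353.0612 rpm, dir flips to −; running = −10353.0612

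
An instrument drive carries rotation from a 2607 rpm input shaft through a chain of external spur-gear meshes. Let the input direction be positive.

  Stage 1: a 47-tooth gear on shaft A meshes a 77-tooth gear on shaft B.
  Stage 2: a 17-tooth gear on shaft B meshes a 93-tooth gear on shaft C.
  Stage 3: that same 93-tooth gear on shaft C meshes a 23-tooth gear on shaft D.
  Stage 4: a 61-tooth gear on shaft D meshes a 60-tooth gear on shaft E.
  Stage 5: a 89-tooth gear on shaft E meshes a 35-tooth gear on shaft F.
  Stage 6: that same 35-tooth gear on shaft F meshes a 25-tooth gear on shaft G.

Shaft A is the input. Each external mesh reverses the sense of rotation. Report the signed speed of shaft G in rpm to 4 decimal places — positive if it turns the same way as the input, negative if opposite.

+4256.9430 rpm (same as input, |ω| = 4256.9430 rpm)

Stage 1 [47T→77T]: ω = 2607.0000×47/77 = 1591.2857 rpm, dir flips to −; running = −1591.2857
Stage 2 [17T→93T]: ω = 1591.2857×17/93 = 290.8802 rpm, dir flips to +; running = +290.8802
Stage 3 [93T→23T]: ω = 290.8802×93/23 = 1176.1677 rpm, dir flips to −; running = −1176.1677
Stage 4 [61T→60T]: ω = 1176.1677×61/60 = 1195.7705 rpm, dir flips to +; running = +1195.7705
Stage 5 [89T→35T]: ω = 1195.7705×89/35 = 3040.6735 rpm, dir flips to −; running = −3040.6735
Stage 6 [35T→25T]: ω = 3040.6735×35/25 = 4256.9430 rpm, dir flips to +; running = +4256.9430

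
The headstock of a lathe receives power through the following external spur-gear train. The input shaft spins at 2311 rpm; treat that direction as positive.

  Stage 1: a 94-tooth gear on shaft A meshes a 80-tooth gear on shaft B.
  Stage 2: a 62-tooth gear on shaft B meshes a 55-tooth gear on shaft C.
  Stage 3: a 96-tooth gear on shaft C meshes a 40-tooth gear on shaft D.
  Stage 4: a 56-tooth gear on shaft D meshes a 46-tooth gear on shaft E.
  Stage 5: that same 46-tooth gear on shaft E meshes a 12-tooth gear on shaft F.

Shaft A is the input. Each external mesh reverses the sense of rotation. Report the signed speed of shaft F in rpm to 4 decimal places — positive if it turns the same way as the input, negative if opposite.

Stage 1 [94T→80T]: ω = 2311.0000×94/80 = 2715.4250 rpm, dir flips to −; running = −2715.4250
Stage 2 [62T→55T]: ω = 2715.4250×62/55 = 3061.0245 rpm, dir flips to +; running = +3061.0245
Stage 3 [96T→40T]: ω = 3061.0245×96/40 = 7346.4589 rpm, dir flips to −; running = −7346.4589
Stage 4 [56T→46T]: ω = 7346.4589×56/46 = 8943.5152 rpm, dir flips to +; running = +8943.5152
Stage 5 [46T→12T]: ω = 8943.5152×46/12 = 34283.4749 rpm, dir flips to −; running = −34283.4749

-34283.4749 rpm (opposite to input, |ω| = 34283.4749 rpm)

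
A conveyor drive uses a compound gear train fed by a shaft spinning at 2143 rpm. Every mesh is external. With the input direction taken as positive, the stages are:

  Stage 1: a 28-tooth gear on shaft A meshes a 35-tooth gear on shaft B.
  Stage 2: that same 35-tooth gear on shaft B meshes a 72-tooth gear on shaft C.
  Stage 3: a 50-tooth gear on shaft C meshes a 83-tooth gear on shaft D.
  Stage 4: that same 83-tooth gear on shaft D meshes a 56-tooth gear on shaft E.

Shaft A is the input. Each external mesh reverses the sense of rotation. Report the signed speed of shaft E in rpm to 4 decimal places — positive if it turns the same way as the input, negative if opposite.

+744.0972 rpm (same as input, |ω| = 744.0972 rpm)

Stage 1 [28T→35T]: ω = 2143.0000×28/35 = 1714.4000 rpm, dir flips to −; running = −1714.4000
Stage 2 [35T→72T]: ω = 1714.4000×35/72 = 833.3889 rpm, dir flips to +; running = +833.3889
Stage 3 [50T→83T]: ω = 833.3889×50/83 = 502.0415 rpm, dir flips to −; running = −502.0415
Stage 4 [83T→56T]: ω = 502.0415×83/56 = 744.0972 rpm, dir flips to +; running = +744.0972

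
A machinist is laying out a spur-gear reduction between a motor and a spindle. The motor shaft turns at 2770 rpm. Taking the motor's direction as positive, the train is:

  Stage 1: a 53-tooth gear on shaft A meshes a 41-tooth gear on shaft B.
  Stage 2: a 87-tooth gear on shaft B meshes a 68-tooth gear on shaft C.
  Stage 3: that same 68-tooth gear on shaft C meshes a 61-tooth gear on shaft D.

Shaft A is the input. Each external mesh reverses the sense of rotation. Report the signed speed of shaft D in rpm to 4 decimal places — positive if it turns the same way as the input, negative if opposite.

Stage 1 [53T→41T]: ω = 2770.0000×53/41 = 3580.7317 rpm, dir flips to −; running = −3580.7317
Stage 2 [87T→68T]: ω = 3580.7317×87/68 = 4581.2303 rpm, dir flips to +; running = +4581.2303
Stage 3 [68T→61T]: ω = 4581.2303×68/61 = 5106.9452 rpm, dir flips to −; running = −5106.9452

-5106.9452 rpm (opposite to input, |ω| = 5106.9452 rpm)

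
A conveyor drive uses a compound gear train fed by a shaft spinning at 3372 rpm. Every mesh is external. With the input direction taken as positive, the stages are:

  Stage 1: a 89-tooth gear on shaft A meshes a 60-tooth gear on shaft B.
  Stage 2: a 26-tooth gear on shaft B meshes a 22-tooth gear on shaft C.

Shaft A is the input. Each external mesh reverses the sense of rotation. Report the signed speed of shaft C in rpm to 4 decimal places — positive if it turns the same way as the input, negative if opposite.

+5911.2182 rpm (same as input, |ω| = 5911.2182 rpm)

Stage 1 [89T→60T]: ω = 3372.0000×89/60 = 5001.8000 rpm, dir flips to −; running = −5001.8000
Stage 2 [26T→22T]: ω = 5001.8000×26/22 = 5911.2182 rpm, dir flips to +; running = +5911.2182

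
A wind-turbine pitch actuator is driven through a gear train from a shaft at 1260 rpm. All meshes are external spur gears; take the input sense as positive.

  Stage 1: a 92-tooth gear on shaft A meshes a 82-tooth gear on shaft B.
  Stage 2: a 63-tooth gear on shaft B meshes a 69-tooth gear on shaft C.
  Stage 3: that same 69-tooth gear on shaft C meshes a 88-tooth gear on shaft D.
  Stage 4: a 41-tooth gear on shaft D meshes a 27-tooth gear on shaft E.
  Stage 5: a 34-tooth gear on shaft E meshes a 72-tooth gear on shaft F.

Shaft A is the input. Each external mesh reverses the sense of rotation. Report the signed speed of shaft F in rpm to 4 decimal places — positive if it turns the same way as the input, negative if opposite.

Stage 1 [92T→82T]: ω = 1260.0000×92/82 = 1413.6585 rpm, dir flips to −; running = −1413.6585
Stage 2 [63T→69T]: ω = 1413.6585×63/69 = 1290.7317 rpm, dir flips to +; running = +1290.7317
Stage 3 [69T→88T]: ω = 1290.7317×69/88 = 1012.0510 rpm, dir flips to −; running = −1012.0510
Stage 4 [41T→27T]: ω = 1012.0510×41/27 = 1536.8182 rpm, dir flips to +; running = +1536.8182
Stage 5 [34T→72T]: ω = 1536.8182×34/72 = 725.7197 rpm, dir flips to −; running = −725.7197

-725.7197 rpm (opposite to input, |ω| = 725.7197 rpm)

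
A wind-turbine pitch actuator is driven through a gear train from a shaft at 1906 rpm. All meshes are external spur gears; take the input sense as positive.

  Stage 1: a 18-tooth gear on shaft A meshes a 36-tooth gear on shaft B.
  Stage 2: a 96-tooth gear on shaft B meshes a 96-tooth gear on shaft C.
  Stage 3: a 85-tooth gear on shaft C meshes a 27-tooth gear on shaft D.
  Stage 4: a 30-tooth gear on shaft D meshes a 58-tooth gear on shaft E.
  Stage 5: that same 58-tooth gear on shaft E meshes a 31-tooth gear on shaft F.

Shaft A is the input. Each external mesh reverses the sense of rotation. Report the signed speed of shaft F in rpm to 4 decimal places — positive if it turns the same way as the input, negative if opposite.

-2903.4050 rpm (opposite to input, |ω| = 2903.4050 rpm)

Stage 1 [18T→36T]: ω = 1906.0000×18/36 = 953.0000 rpm, dir flips to −; running = −953.0000
Stage 2 [96T→96T]: ω = 953.0000×96/96 = 953.0000 rpm, dir flips to +; running = +953.0000
Stage 3 [85T→27T]: ω = 953.0000×85/27 = 3000.1852 rpm, dir flips to −; running = −3000.1852
Stage 4 [30T→58T]: ω = 3000.1852×30/58 = 1551.8199 rpm, dir flips to +; running = +1551.8199
Stage 5 [58T→31T]: ω = 1551.8199×58/31 = 2903.4050 rpm, dir flips to −; running = −2903.4050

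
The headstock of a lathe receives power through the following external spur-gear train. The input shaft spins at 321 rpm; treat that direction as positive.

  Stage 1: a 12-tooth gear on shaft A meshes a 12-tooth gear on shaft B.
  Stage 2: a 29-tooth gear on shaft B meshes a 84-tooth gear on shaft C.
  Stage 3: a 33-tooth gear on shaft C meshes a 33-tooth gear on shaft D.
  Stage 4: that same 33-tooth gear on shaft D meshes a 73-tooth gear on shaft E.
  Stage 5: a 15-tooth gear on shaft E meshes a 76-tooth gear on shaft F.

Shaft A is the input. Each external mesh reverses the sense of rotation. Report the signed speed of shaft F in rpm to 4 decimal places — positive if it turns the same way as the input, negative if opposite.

-9.8876 rpm (opposite to input, |ω| = 9.8876 rpm)

Stage 1 [12T→12T]: ω = 321.0000×12/12 = 321.0000 rpm, dir flips to −; running = −321.0000
Stage 2 [29T→84T]: ω = 321.0000×29/84 = 110.8214 rpm, dir flips to +; running = +110.8214
Stage 3 [33T→33T]: ω = 110.8214×33/33 = 110.8214 rpm, dir flips to −; running = −110.8214
Stage 4 [33T→73T]: ω = 110.8214×33/73 = 50.0974 rpm, dir flips to +; running = +50.0974
Stage 5 [15T→76T]: ω = 50.0974×15/76 = 9.8876 rpm, dir flips to −; running = −9.8876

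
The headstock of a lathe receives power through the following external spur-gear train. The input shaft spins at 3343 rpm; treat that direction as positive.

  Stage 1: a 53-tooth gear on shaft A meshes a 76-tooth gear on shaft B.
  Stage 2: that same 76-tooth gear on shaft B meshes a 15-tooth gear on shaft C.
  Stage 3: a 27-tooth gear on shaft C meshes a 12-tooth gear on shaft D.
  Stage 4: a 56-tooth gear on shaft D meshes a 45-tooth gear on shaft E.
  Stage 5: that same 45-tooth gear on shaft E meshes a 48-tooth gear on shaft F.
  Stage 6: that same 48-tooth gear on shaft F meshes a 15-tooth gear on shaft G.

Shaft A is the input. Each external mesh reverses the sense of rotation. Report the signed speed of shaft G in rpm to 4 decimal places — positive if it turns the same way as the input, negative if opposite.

Stage 1 [53T→76T]: ω = 3343.0000×53/76 = 2331.3026 rpm, dir flips to −; running = −2331.3026
Stage 2 [76T→15T]: ω = 2331.3026×76/15 = 11811.9333 rpm, dir flips to +; running = +11811.9333
Stage 3 [27T→12T]: ω = 11811.9333×27/12 = 26576.8500 rpm, dir flips to −; running = −26576.8500
Stage 4 [56T→45T]: ω = 26576.8500×56/45 = 33073.4133 rpm, dir flips to +; running = +33073.4133
Stage 5 [45T→48T]: ω = 33073.4133×45/48 = 31006.3250 rpm, dir flips to −; running = −31006.3250
Stage 6 [48T→15T]: ω = 31006.3250×48/15 = 99220.2400 rpm, dir flips to +; running = +99220.2400

+99220.2400 rpm (same as input, |ω| = 99220.2400 rpm)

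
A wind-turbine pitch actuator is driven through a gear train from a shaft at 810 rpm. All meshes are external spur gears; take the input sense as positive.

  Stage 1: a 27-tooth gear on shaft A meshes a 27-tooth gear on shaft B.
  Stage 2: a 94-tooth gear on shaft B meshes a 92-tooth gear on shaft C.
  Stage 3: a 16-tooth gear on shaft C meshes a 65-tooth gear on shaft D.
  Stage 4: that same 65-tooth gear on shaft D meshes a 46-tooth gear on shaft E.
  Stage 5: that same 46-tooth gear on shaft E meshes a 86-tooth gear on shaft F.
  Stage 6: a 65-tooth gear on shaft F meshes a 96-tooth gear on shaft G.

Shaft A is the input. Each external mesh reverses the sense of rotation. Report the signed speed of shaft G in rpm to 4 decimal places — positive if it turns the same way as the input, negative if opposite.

Stage 1 [27T→27T]: ω = 810.0000×27/27 = 810.0000 rpm, dir flips to −; running = −810.0000
Stage 2 [94T→92T]: ω = 810.0000×94/92 = 827.6087 rpm, dir flips to +; running = +827.6087
Stage 3 [16T→65T]: ω = 827.6087×16/65 = 203.7191 rpm, dir flips to −; running = −203.7191
Stage 4 [65T→46T]: ω = 203.7191×65/46 = 287.8639 rpm, dir flips to +; running = +287.8639
Stage 5 [46T→86T]: ω = 287.8639×46/86 = 153.9737 rpm, dir flips to −; running = −153.9737
Stage 6 [65T→96T]: ω = 153.9737×65/96 = 104.2530 rpm, dir flips to +; running = +104.2530

+104.2530 rpm (same as input, |ω| = 104.2530 rpm)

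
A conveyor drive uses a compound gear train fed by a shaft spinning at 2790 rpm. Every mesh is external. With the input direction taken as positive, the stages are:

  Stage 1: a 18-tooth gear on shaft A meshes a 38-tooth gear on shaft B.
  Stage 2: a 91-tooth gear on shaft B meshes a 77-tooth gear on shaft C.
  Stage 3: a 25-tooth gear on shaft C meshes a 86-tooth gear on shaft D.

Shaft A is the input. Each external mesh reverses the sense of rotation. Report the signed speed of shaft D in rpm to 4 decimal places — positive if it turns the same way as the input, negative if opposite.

-454.0308 rpm (opposite to input, |ω| = 454.0308 rpm)

Stage 1 [18T→38T]: ω = 2790.0000×18/38 = 1321.5789 rpm, dir flips to −; running = −1321.5789
Stage 2 [91T→77T]: ω = 1321.5789×91/77 = 1561.8660 rpm, dir flips to +; running = +1561.8660
Stage 3 [25T→86T]: ω = 1561.8660×25/86 = 454.0308 rpm, dir flips to −; running = −454.0308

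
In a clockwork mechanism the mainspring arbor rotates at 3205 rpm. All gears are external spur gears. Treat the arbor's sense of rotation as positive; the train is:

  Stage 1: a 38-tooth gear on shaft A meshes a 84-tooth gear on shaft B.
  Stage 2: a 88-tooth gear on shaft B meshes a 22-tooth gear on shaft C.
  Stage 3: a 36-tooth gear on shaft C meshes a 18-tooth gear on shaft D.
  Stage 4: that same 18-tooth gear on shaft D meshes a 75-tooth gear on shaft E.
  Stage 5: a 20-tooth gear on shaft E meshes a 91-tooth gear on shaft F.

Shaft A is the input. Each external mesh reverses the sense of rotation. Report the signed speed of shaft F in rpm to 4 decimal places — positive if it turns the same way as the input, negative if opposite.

-611.8179 rpm (opposite to input, |ω| = 611.8179 rpm)

Stage 1 [38T→84T]: ω = 3205.0000×38/84 = 1449.8810 rpm, dir flips to −; running = −1449.8810
Stage 2 [88T→22T]: ω = 1449.8810×88/22 = 5799.5238 rpm, dir flips to +; running = +5799.5238
Stage 3 [36T→18T]: ω = 5799.5238×36/18 = 11599.0476 rpm, dir flips to −; running = −11599.0476
Stage 4 [18T→75T]: ω = 11599.0476×18/75 = 2783.7714 rpm, dir flips to +; running = +2783.7714
Stage 5 [20T→91T]: ω = 2783.7714×20/91 = 611.8179 rpm, dir flips to −; running = −611.8179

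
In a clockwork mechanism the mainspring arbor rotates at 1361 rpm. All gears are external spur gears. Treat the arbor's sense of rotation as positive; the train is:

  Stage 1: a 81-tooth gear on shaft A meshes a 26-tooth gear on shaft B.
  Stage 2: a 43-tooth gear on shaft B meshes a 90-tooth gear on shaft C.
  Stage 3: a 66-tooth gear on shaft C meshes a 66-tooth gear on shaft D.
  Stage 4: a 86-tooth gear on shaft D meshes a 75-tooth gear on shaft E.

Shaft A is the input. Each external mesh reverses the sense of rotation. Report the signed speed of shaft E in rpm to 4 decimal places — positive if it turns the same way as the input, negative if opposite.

Stage 1 [81T→26T]: ω = 1361.0000×81/26 = 4240.0385 rpm, dir flips to −; running = −4240.0385
Stage 2 [43T→90T]: ω = 4240.0385×43/90 = 2025.7962 rpm, dir flips to +; running = +2025.7962
Stage 3 [66T→66T]: ω = 2025.7962×66/66 = 2025.7962 rpm, dir flips to −; running = −2025.7962
Stage 4 [86T→75T]: ω = 2025.7962×86/75 = 2322.9129 rpm, dir flips to +; running = +2322.9129

+2322.9129 rpm (same as input, |ω| = 2322.9129 rpm)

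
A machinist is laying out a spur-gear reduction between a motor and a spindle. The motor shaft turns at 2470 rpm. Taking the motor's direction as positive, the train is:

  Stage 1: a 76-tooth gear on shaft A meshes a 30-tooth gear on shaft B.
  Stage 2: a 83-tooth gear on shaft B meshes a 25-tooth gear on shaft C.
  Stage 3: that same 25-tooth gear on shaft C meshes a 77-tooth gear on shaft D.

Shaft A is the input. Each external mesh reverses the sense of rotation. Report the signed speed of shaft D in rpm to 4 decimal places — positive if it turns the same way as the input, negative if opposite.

-6744.9177 rpm (opposite to input, |ω| = 6744.9177 rpm)

Stage 1 [76T→30T]: ω = 2470.0000×76/30 = 6257.3333 rpm, dir flips to −; running = −6257.3333
Stage 2 [83T→25T]: ω = 6257.3333×83/25 = 20774.3467 rpm, dir flips to +; running = +20774.3467
Stage 3 [25T→77T]: ω = 20774.3467×25/77 = 6744.9177 rpm, dir flips to −; running = −6744.9177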